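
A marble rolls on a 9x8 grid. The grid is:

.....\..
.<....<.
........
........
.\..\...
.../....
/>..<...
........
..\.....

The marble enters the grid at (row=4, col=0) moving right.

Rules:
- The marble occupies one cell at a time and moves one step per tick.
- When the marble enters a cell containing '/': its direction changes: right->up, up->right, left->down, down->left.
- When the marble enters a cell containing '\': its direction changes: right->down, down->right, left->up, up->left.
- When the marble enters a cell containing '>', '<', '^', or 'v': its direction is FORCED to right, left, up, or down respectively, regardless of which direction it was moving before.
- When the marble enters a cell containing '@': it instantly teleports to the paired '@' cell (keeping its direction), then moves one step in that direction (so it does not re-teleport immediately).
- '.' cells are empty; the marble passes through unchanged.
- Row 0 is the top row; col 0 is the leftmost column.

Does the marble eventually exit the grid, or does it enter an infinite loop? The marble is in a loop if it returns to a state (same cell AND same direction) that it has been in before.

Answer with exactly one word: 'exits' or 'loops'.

Step 1: enter (4,0), '.' pass, move right to (4,1)
Step 2: enter (4,1), '\' deflects right->down, move down to (5,1)
Step 3: enter (5,1), '.' pass, move down to (6,1)
Step 4: enter (6,1), '>' forces down->right, move right to (6,2)
Step 5: enter (6,2), '.' pass, move right to (6,3)
Step 6: enter (6,3), '.' pass, move right to (6,4)
Step 7: enter (6,4), '<' forces right->left, move left to (6,3)
Step 8: enter (6,3), '.' pass, move left to (6,2)
Step 9: enter (6,2), '.' pass, move left to (6,1)
Step 10: enter (6,1), '>' forces left->right, move right to (6,2)
Step 11: at (6,2) dir=right — LOOP DETECTED (seen before)

Answer: loops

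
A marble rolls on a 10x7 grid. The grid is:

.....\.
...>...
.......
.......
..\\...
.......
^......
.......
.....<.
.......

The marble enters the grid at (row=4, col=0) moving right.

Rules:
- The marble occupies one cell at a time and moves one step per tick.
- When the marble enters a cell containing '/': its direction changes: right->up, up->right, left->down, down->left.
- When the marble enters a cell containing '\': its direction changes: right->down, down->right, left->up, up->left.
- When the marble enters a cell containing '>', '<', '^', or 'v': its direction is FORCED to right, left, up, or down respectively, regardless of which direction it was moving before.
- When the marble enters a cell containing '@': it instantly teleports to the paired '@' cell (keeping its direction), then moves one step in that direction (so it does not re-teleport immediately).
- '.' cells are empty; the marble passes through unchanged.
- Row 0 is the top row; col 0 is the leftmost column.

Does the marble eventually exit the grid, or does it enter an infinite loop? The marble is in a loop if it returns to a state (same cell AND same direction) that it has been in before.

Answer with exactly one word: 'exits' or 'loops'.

Answer: exits

Derivation:
Step 1: enter (4,0), '.' pass, move right to (4,1)
Step 2: enter (4,1), '.' pass, move right to (4,2)
Step 3: enter (4,2), '\' deflects right->down, move down to (5,2)
Step 4: enter (5,2), '.' pass, move down to (6,2)
Step 5: enter (6,2), '.' pass, move down to (7,2)
Step 6: enter (7,2), '.' pass, move down to (8,2)
Step 7: enter (8,2), '.' pass, move down to (9,2)
Step 8: enter (9,2), '.' pass, move down to (10,2)
Step 9: at (10,2) — EXIT via bottom edge, pos 2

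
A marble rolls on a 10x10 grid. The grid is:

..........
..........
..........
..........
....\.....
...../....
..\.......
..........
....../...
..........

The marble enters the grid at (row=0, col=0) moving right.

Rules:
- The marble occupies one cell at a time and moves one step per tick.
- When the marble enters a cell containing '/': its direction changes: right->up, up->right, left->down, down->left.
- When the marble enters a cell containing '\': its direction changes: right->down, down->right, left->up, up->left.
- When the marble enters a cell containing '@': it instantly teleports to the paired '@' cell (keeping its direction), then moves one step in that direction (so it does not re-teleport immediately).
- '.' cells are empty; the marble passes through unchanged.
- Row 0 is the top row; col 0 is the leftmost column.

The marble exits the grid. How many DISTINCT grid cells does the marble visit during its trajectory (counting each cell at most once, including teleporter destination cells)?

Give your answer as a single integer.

Answer: 10

Derivation:
Step 1: enter (0,0), '.' pass, move right to (0,1)
Step 2: enter (0,1), '.' pass, move right to (0,2)
Step 3: enter (0,2), '.' pass, move right to (0,3)
Step 4: enter (0,3), '.' pass, move right to (0,4)
Step 5: enter (0,4), '.' pass, move right to (0,5)
Step 6: enter (0,5), '.' pass, move right to (0,6)
Step 7: enter (0,6), '.' pass, move right to (0,7)
Step 8: enter (0,7), '.' pass, move right to (0,8)
Step 9: enter (0,8), '.' pass, move right to (0,9)
Step 10: enter (0,9), '.' pass, move right to (0,10)
Step 11: at (0,10) — EXIT via right edge, pos 0
Distinct cells visited: 10 (path length 10)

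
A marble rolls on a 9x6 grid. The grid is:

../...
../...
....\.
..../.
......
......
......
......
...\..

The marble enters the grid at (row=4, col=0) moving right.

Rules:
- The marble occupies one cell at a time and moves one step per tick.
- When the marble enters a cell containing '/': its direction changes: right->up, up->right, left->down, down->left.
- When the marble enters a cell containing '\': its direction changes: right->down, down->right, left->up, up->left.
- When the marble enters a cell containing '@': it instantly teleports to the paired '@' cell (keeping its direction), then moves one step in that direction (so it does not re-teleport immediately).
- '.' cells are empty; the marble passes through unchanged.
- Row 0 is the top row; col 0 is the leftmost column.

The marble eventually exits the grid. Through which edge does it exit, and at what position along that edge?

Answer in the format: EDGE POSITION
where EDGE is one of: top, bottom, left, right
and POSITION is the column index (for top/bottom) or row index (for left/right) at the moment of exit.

Step 1: enter (4,0), '.' pass, move right to (4,1)
Step 2: enter (4,1), '.' pass, move right to (4,2)
Step 3: enter (4,2), '.' pass, move right to (4,3)
Step 4: enter (4,3), '.' pass, move right to (4,4)
Step 5: enter (4,4), '.' pass, move right to (4,5)
Step 6: enter (4,5), '.' pass, move right to (4,6)
Step 7: at (4,6) — EXIT via right edge, pos 4

Answer: right 4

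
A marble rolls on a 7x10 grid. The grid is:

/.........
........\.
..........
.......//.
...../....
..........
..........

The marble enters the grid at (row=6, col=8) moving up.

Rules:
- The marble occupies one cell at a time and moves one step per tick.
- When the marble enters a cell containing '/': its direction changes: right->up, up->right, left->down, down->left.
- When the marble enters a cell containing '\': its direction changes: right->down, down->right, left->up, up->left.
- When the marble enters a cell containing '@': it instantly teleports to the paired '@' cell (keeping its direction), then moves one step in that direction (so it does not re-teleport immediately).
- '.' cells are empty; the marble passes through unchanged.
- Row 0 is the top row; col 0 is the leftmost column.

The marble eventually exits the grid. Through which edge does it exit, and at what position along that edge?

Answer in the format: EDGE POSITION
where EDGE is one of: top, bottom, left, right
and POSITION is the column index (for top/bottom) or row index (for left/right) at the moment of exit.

Step 1: enter (6,8), '.' pass, move up to (5,8)
Step 2: enter (5,8), '.' pass, move up to (4,8)
Step 3: enter (4,8), '.' pass, move up to (3,8)
Step 4: enter (3,8), '/' deflects up->right, move right to (3,9)
Step 5: enter (3,9), '.' pass, move right to (3,10)
Step 6: at (3,10) — EXIT via right edge, pos 3

Answer: right 3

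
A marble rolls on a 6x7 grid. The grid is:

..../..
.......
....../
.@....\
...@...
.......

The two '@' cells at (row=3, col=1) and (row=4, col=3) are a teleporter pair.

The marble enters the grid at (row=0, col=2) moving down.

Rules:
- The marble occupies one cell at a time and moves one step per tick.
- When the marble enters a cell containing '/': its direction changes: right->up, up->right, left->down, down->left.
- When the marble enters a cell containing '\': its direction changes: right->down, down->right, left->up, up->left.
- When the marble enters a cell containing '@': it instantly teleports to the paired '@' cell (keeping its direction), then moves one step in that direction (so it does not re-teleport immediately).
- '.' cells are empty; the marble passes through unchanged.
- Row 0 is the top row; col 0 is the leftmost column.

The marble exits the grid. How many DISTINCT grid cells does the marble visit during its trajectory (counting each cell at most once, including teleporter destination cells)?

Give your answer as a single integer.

Step 1: enter (0,2), '.' pass, move down to (1,2)
Step 2: enter (1,2), '.' pass, move down to (2,2)
Step 3: enter (2,2), '.' pass, move down to (3,2)
Step 4: enter (3,2), '.' pass, move down to (4,2)
Step 5: enter (4,2), '.' pass, move down to (5,2)
Step 6: enter (5,2), '.' pass, move down to (6,2)
Step 7: at (6,2) — EXIT via bottom edge, pos 2
Distinct cells visited: 6 (path length 6)

Answer: 6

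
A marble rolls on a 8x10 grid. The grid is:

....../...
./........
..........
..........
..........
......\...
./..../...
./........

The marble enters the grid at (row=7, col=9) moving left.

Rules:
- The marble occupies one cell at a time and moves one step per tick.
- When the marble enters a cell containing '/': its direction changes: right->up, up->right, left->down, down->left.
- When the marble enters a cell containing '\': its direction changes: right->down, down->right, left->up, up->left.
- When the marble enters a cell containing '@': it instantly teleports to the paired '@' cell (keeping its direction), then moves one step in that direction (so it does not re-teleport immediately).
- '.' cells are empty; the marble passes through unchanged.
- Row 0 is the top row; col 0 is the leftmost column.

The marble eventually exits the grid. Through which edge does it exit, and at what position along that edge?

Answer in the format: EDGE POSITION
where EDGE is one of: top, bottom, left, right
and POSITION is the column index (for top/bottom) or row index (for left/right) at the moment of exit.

Step 1: enter (7,9), '.' pass, move left to (7,8)
Step 2: enter (7,8), '.' pass, move left to (7,7)
Step 3: enter (7,7), '.' pass, move left to (7,6)
Step 4: enter (7,6), '.' pass, move left to (7,5)
Step 5: enter (7,5), '.' pass, move left to (7,4)
Step 6: enter (7,4), '.' pass, move left to (7,3)
Step 7: enter (7,3), '.' pass, move left to (7,2)
Step 8: enter (7,2), '.' pass, move left to (7,1)
Step 9: enter (7,1), '/' deflects left->down, move down to (8,1)
Step 10: at (8,1) — EXIT via bottom edge, pos 1

Answer: bottom 1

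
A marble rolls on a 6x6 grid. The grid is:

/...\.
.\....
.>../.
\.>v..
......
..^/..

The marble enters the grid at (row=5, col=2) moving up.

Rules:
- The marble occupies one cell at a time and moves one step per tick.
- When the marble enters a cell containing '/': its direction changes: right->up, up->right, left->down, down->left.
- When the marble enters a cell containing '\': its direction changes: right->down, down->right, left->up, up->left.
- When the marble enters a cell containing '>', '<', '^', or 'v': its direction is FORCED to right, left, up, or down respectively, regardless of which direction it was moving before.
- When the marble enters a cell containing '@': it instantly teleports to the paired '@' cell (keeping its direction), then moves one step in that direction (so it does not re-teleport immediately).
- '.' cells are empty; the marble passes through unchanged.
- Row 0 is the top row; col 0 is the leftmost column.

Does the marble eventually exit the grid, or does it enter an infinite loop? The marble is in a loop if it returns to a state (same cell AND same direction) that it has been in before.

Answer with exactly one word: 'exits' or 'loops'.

Answer: loops

Derivation:
Step 1: enter (5,2), '^' forces up->up, move up to (4,2)
Step 2: enter (4,2), '.' pass, move up to (3,2)
Step 3: enter (3,2), '>' forces up->right, move right to (3,3)
Step 4: enter (3,3), 'v' forces right->down, move down to (4,3)
Step 5: enter (4,3), '.' pass, move down to (5,3)
Step 6: enter (5,3), '/' deflects down->left, move left to (5,2)
Step 7: enter (5,2), '^' forces left->up, move up to (4,2)
Step 8: at (4,2) dir=up — LOOP DETECTED (seen before)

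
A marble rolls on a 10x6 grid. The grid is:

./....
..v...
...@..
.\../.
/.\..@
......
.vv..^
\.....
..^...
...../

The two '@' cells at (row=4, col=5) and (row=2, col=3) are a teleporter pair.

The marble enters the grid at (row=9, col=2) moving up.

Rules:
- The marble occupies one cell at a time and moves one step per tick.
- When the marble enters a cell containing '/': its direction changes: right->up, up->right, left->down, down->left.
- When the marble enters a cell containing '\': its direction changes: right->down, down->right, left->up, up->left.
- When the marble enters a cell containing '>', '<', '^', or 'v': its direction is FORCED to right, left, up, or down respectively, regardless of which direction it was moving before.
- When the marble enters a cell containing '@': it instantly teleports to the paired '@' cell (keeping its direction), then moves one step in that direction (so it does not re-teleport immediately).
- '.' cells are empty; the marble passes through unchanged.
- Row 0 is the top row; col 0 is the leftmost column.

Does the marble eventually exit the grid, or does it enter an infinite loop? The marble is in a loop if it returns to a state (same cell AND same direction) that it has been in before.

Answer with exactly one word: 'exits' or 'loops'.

Answer: loops

Derivation:
Step 1: enter (9,2), '.' pass, move up to (8,2)
Step 2: enter (8,2), '^' forces up->up, move up to (7,2)
Step 3: enter (7,2), '.' pass, move up to (6,2)
Step 4: enter (6,2), 'v' forces up->down, move down to (7,2)
Step 5: enter (7,2), '.' pass, move down to (8,2)
Step 6: enter (8,2), '^' forces down->up, move up to (7,2)
Step 7: at (7,2) dir=up — LOOP DETECTED (seen before)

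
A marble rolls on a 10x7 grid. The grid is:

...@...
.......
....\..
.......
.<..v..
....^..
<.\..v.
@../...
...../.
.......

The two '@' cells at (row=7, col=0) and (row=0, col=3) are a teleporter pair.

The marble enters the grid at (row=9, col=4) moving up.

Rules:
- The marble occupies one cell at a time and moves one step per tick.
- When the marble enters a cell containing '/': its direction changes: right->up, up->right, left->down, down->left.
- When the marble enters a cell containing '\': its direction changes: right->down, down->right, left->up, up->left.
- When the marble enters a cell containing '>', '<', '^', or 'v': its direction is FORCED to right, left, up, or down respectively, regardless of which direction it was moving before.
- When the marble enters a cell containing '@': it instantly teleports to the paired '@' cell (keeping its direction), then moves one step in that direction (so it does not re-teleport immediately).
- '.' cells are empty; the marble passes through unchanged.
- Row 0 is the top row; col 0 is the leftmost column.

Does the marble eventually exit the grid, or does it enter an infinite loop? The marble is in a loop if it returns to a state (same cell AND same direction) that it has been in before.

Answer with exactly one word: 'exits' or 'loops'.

Answer: loops

Derivation:
Step 1: enter (9,4), '.' pass, move up to (8,4)
Step 2: enter (8,4), '.' pass, move up to (7,4)
Step 3: enter (7,4), '.' pass, move up to (6,4)
Step 4: enter (6,4), '.' pass, move up to (5,4)
Step 5: enter (5,4), '^' forces up->up, move up to (4,4)
Step 6: enter (4,4), 'v' forces up->down, move down to (5,4)
Step 7: enter (5,4), '^' forces down->up, move up to (4,4)
Step 8: at (4,4) dir=up — LOOP DETECTED (seen before)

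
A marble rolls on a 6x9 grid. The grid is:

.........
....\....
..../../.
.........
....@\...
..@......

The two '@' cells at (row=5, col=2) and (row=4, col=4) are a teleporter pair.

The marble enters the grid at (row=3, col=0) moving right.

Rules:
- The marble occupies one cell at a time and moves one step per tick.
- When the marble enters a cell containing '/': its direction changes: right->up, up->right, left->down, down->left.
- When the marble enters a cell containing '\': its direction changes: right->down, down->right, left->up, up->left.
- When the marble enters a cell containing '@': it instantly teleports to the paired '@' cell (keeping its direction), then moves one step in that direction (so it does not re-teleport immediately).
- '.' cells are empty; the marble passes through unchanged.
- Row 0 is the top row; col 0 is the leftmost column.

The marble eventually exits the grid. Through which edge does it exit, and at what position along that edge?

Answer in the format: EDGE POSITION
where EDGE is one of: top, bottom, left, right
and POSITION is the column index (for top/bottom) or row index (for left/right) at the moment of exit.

Answer: right 3

Derivation:
Step 1: enter (3,0), '.' pass, move right to (3,1)
Step 2: enter (3,1), '.' pass, move right to (3,2)
Step 3: enter (3,2), '.' pass, move right to (3,3)
Step 4: enter (3,3), '.' pass, move right to (3,4)
Step 5: enter (3,4), '.' pass, move right to (3,5)
Step 6: enter (3,5), '.' pass, move right to (3,6)
Step 7: enter (3,6), '.' pass, move right to (3,7)
Step 8: enter (3,7), '.' pass, move right to (3,8)
Step 9: enter (3,8), '.' pass, move right to (3,9)
Step 10: at (3,9) — EXIT via right edge, pos 3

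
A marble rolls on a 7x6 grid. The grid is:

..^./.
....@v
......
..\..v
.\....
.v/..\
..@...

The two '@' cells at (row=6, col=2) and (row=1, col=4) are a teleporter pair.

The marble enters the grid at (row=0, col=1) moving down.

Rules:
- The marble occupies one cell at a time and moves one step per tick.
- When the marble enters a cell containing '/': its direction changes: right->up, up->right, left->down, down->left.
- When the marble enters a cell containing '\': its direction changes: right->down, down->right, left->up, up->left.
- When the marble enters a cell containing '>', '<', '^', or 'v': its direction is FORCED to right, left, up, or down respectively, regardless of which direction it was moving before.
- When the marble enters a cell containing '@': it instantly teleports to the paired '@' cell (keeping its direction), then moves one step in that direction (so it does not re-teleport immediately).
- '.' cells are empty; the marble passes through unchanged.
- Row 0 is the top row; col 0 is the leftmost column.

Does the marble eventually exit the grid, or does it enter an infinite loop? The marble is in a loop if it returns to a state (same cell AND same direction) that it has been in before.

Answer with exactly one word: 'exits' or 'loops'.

Answer: exits

Derivation:
Step 1: enter (0,1), '.' pass, move down to (1,1)
Step 2: enter (1,1), '.' pass, move down to (2,1)
Step 3: enter (2,1), '.' pass, move down to (3,1)
Step 4: enter (3,1), '.' pass, move down to (4,1)
Step 5: enter (4,1), '\' deflects down->right, move right to (4,2)
Step 6: enter (4,2), '.' pass, move right to (4,3)
Step 7: enter (4,3), '.' pass, move right to (4,4)
Step 8: enter (4,4), '.' pass, move right to (4,5)
Step 9: enter (4,5), '.' pass, move right to (4,6)
Step 10: at (4,6) — EXIT via right edge, pos 4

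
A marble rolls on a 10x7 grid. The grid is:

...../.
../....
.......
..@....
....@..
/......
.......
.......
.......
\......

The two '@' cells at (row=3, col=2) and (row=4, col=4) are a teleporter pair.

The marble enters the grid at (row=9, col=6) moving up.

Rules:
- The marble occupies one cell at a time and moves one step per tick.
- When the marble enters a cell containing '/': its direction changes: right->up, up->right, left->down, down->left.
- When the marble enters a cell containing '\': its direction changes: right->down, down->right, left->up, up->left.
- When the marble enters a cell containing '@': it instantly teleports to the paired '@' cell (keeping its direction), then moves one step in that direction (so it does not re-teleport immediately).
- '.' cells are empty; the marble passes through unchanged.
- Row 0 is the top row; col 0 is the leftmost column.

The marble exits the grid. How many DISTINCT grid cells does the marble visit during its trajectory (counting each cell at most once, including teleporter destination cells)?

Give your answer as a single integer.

Answer: 10

Derivation:
Step 1: enter (9,6), '.' pass, move up to (8,6)
Step 2: enter (8,6), '.' pass, move up to (7,6)
Step 3: enter (7,6), '.' pass, move up to (6,6)
Step 4: enter (6,6), '.' pass, move up to (5,6)
Step 5: enter (5,6), '.' pass, move up to (4,6)
Step 6: enter (4,6), '.' pass, move up to (3,6)
Step 7: enter (3,6), '.' pass, move up to (2,6)
Step 8: enter (2,6), '.' pass, move up to (1,6)
Step 9: enter (1,6), '.' pass, move up to (0,6)
Step 10: enter (0,6), '.' pass, move up to (-1,6)
Step 11: at (-1,6) — EXIT via top edge, pos 6
Distinct cells visited: 10 (path length 10)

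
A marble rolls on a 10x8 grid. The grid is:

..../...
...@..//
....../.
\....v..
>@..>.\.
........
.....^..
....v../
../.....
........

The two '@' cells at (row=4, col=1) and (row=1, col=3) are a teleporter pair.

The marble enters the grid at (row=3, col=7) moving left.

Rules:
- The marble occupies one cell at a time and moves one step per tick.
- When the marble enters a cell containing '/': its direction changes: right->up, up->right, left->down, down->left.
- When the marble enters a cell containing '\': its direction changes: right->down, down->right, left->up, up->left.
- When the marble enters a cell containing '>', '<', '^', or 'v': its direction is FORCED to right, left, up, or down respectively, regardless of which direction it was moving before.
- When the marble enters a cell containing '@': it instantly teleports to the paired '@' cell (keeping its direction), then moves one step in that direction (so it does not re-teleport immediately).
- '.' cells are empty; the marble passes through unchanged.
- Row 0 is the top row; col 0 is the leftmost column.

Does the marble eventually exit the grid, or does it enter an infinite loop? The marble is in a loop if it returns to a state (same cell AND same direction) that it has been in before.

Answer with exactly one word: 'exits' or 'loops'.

Answer: loops

Derivation:
Step 1: enter (3,7), '.' pass, move left to (3,6)
Step 2: enter (3,6), '.' pass, move left to (3,5)
Step 3: enter (3,5), 'v' forces left->down, move down to (4,5)
Step 4: enter (4,5), '.' pass, move down to (5,5)
Step 5: enter (5,5), '.' pass, move down to (6,5)
Step 6: enter (6,5), '^' forces down->up, move up to (5,5)
Step 7: enter (5,5), '.' pass, move up to (4,5)
Step 8: enter (4,5), '.' pass, move up to (3,5)
Step 9: enter (3,5), 'v' forces up->down, move down to (4,5)
Step 10: at (4,5) dir=down — LOOP DETECTED (seen before)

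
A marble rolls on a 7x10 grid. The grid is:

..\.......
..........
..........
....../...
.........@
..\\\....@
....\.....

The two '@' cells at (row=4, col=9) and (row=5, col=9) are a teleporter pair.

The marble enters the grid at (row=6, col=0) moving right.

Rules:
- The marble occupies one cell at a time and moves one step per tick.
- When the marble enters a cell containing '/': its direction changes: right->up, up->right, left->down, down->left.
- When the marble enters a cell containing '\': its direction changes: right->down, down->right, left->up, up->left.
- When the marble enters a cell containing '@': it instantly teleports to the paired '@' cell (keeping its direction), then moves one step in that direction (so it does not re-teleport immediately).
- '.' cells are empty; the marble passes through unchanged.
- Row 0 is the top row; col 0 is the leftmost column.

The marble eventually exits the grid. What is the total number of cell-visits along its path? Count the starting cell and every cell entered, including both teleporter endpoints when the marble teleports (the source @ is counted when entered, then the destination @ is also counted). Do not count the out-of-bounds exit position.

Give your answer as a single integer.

Step 1: enter (6,0), '.' pass, move right to (6,1)
Step 2: enter (6,1), '.' pass, move right to (6,2)
Step 3: enter (6,2), '.' pass, move right to (6,3)
Step 4: enter (6,3), '.' pass, move right to (6,4)
Step 5: enter (6,4), '\' deflects right->down, move down to (7,4)
Step 6: at (7,4) — EXIT via bottom edge, pos 4
Path length (cell visits): 5

Answer: 5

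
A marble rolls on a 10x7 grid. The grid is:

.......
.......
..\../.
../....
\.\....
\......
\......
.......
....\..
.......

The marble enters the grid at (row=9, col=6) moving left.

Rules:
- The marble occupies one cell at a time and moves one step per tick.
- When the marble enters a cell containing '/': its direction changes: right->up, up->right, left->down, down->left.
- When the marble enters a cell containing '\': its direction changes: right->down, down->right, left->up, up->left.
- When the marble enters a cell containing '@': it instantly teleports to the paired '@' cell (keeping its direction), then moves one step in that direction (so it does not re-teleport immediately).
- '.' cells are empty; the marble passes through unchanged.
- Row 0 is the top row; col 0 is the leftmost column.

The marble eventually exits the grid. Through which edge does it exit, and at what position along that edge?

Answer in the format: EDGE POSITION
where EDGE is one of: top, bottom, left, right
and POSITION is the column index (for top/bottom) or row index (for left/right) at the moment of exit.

Answer: left 9

Derivation:
Step 1: enter (9,6), '.' pass, move left to (9,5)
Step 2: enter (9,5), '.' pass, move left to (9,4)
Step 3: enter (9,4), '.' pass, move left to (9,3)
Step 4: enter (9,3), '.' pass, move left to (9,2)
Step 5: enter (9,2), '.' pass, move left to (9,1)
Step 6: enter (9,1), '.' pass, move left to (9,0)
Step 7: enter (9,0), '.' pass, move left to (9,-1)
Step 8: at (9,-1) — EXIT via left edge, pos 9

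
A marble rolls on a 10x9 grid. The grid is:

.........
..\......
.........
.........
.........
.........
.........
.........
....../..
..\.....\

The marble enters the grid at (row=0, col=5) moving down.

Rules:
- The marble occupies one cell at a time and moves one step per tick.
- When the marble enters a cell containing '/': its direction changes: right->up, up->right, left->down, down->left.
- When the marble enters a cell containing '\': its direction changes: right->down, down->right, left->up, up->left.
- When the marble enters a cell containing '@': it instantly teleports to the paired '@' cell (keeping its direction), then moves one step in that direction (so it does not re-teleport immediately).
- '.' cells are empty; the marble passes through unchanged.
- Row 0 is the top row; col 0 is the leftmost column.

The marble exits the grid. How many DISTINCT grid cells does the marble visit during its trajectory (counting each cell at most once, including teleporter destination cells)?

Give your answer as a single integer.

Step 1: enter (0,5), '.' pass, move down to (1,5)
Step 2: enter (1,5), '.' pass, move down to (2,5)
Step 3: enter (2,5), '.' pass, move down to (3,5)
Step 4: enter (3,5), '.' pass, move down to (4,5)
Step 5: enter (4,5), '.' pass, move down to (5,5)
Step 6: enter (5,5), '.' pass, move down to (6,5)
Step 7: enter (6,5), '.' pass, move down to (7,5)
Step 8: enter (7,5), '.' pass, move down to (8,5)
Step 9: enter (8,5), '.' pass, move down to (9,5)
Step 10: enter (9,5), '.' pass, move down to (10,5)
Step 11: at (10,5) — EXIT via bottom edge, pos 5
Distinct cells visited: 10 (path length 10)

Answer: 10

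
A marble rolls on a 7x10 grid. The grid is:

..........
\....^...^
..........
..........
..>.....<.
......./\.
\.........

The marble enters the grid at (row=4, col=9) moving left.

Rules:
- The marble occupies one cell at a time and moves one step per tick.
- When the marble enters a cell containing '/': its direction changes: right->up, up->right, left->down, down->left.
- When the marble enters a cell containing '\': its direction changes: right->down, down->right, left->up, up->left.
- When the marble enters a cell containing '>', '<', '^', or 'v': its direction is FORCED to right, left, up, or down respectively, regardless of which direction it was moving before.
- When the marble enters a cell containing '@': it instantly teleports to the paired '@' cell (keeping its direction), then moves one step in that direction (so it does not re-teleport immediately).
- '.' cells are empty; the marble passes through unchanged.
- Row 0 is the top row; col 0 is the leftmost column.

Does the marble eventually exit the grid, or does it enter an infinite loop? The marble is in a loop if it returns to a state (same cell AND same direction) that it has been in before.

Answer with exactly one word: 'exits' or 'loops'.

Step 1: enter (4,9), '.' pass, move left to (4,8)
Step 2: enter (4,8), '<' forces left->left, move left to (4,7)
Step 3: enter (4,7), '.' pass, move left to (4,6)
Step 4: enter (4,6), '.' pass, move left to (4,5)
Step 5: enter (4,5), '.' pass, move left to (4,4)
Step 6: enter (4,4), '.' pass, move left to (4,3)
Step 7: enter (4,3), '.' pass, move left to (4,2)
Step 8: enter (4,2), '>' forces left->right, move right to (4,3)
Step 9: enter (4,3), '.' pass, move right to (4,4)
Step 10: enter (4,4), '.' pass, move right to (4,5)
Step 11: enter (4,5), '.' pass, move right to (4,6)
Step 12: enter (4,6), '.' pass, move right to (4,7)
Step 13: enter (4,7), '.' pass, move right to (4,8)
Step 14: enter (4,8), '<' forces right->left, move left to (4,7)
Step 15: at (4,7) dir=left — LOOP DETECTED (seen before)

Answer: loops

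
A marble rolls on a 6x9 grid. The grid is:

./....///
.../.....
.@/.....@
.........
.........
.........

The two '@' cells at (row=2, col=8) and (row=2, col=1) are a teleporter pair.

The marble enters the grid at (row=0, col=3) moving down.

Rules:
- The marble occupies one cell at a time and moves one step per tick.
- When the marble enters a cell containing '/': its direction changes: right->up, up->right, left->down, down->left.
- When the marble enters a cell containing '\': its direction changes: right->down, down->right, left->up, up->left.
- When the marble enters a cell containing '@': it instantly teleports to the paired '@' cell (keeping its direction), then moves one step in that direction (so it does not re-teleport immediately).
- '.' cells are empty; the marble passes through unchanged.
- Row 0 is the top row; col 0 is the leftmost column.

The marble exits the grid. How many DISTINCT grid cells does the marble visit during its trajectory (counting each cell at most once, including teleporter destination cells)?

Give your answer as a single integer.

Answer: 5

Derivation:
Step 1: enter (0,3), '.' pass, move down to (1,3)
Step 2: enter (1,3), '/' deflects down->left, move left to (1,2)
Step 3: enter (1,2), '.' pass, move left to (1,1)
Step 4: enter (1,1), '.' pass, move left to (1,0)
Step 5: enter (1,0), '.' pass, move left to (1,-1)
Step 6: at (1,-1) — EXIT via left edge, pos 1
Distinct cells visited: 5 (path length 5)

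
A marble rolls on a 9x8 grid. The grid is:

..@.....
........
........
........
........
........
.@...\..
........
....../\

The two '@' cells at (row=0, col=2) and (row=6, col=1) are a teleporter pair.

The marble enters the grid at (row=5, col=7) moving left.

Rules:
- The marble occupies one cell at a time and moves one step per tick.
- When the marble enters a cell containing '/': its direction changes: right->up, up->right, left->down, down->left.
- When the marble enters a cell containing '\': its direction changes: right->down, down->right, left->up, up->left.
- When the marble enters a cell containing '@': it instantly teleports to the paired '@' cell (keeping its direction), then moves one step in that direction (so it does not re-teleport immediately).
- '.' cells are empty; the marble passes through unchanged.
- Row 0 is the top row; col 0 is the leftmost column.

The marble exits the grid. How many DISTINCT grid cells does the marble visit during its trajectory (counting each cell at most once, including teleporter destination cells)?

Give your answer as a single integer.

Answer: 8

Derivation:
Step 1: enter (5,7), '.' pass, move left to (5,6)
Step 2: enter (5,6), '.' pass, move left to (5,5)
Step 3: enter (5,5), '.' pass, move left to (5,4)
Step 4: enter (5,4), '.' pass, move left to (5,3)
Step 5: enter (5,3), '.' pass, move left to (5,2)
Step 6: enter (5,2), '.' pass, move left to (5,1)
Step 7: enter (5,1), '.' pass, move left to (5,0)
Step 8: enter (5,0), '.' pass, move left to (5,-1)
Step 9: at (5,-1) — EXIT via left edge, pos 5
Distinct cells visited: 8 (path length 8)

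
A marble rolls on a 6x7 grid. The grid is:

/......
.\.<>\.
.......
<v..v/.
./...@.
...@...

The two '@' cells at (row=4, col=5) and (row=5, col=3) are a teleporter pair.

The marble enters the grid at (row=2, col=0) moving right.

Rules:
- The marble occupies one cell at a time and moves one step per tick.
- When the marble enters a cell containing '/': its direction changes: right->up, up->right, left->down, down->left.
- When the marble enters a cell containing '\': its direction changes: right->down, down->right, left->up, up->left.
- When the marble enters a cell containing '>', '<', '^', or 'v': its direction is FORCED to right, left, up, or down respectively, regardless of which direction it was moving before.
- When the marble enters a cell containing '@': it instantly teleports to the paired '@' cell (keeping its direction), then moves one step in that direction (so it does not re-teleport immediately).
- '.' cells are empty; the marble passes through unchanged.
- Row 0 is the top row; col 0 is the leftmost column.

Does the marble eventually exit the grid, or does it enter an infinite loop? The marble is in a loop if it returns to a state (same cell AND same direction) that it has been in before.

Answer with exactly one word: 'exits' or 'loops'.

Step 1: enter (2,0), '.' pass, move right to (2,1)
Step 2: enter (2,1), '.' pass, move right to (2,2)
Step 3: enter (2,2), '.' pass, move right to (2,3)
Step 4: enter (2,3), '.' pass, move right to (2,4)
Step 5: enter (2,4), '.' pass, move right to (2,5)
Step 6: enter (2,5), '.' pass, move right to (2,6)
Step 7: enter (2,6), '.' pass, move right to (2,7)
Step 8: at (2,7) — EXIT via right edge, pos 2

Answer: exits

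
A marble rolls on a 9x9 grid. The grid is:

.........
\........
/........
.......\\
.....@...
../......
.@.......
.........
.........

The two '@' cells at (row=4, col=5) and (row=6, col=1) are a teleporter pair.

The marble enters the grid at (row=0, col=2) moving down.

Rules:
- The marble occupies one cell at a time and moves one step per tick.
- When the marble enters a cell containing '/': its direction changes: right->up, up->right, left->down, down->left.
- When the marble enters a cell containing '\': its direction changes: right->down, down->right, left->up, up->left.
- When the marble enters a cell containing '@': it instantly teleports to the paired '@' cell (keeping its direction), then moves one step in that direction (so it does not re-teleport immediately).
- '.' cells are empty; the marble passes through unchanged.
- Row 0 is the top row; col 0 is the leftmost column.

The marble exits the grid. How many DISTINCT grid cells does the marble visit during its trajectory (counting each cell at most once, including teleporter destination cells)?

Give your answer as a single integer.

Answer: 8

Derivation:
Step 1: enter (0,2), '.' pass, move down to (1,2)
Step 2: enter (1,2), '.' pass, move down to (2,2)
Step 3: enter (2,2), '.' pass, move down to (3,2)
Step 4: enter (3,2), '.' pass, move down to (4,2)
Step 5: enter (4,2), '.' pass, move down to (5,2)
Step 6: enter (5,2), '/' deflects down->left, move left to (5,1)
Step 7: enter (5,1), '.' pass, move left to (5,0)
Step 8: enter (5,0), '.' pass, move left to (5,-1)
Step 9: at (5,-1) — EXIT via left edge, pos 5
Distinct cells visited: 8 (path length 8)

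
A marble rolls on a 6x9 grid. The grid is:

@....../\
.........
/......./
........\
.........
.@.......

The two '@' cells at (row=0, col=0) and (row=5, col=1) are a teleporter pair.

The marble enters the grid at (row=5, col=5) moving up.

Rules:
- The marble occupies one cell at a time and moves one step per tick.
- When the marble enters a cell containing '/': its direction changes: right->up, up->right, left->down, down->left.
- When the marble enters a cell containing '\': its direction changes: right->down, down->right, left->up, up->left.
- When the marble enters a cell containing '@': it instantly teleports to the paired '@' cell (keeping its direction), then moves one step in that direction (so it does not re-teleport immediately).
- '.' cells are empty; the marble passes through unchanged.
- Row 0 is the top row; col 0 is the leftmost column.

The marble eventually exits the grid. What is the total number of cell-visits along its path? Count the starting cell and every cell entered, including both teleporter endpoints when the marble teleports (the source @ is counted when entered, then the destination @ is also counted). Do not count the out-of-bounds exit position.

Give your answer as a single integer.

Answer: 6

Derivation:
Step 1: enter (5,5), '.' pass, move up to (4,5)
Step 2: enter (4,5), '.' pass, move up to (3,5)
Step 3: enter (3,5), '.' pass, move up to (2,5)
Step 4: enter (2,5), '.' pass, move up to (1,5)
Step 5: enter (1,5), '.' pass, move up to (0,5)
Step 6: enter (0,5), '.' pass, move up to (-1,5)
Step 7: at (-1,5) — EXIT via top edge, pos 5
Path length (cell visits): 6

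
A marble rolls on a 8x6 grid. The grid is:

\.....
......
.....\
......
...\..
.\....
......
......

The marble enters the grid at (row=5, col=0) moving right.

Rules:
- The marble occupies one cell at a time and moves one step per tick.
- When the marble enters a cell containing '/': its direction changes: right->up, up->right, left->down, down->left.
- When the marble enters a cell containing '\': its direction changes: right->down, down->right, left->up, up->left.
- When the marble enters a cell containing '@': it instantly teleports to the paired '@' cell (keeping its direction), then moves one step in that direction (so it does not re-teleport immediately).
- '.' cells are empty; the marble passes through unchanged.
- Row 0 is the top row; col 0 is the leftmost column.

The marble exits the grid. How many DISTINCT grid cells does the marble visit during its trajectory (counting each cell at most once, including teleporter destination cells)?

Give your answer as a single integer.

Answer: 4

Derivation:
Step 1: enter (5,0), '.' pass, move right to (5,1)
Step 2: enter (5,1), '\' deflects right->down, move down to (6,1)
Step 3: enter (6,1), '.' pass, move down to (7,1)
Step 4: enter (7,1), '.' pass, move down to (8,1)
Step 5: at (8,1) — EXIT via bottom edge, pos 1
Distinct cells visited: 4 (path length 4)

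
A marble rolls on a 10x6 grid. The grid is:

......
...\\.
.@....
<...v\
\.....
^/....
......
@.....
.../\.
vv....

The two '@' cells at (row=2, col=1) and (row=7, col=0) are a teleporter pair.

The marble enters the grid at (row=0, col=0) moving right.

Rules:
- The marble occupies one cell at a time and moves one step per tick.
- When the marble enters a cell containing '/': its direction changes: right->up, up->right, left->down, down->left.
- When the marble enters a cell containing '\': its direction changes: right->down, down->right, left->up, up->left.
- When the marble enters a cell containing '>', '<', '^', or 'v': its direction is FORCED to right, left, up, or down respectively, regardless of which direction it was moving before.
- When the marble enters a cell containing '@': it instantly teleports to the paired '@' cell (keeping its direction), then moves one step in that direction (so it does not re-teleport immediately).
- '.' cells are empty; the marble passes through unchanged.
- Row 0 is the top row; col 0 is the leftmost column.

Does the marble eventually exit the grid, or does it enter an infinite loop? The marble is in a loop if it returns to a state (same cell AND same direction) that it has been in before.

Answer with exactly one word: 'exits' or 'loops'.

Step 1: enter (0,0), '.' pass, move right to (0,1)
Step 2: enter (0,1), '.' pass, move right to (0,2)
Step 3: enter (0,2), '.' pass, move right to (0,3)
Step 4: enter (0,3), '.' pass, move right to (0,4)
Step 5: enter (0,4), '.' pass, move right to (0,5)
Step 6: enter (0,5), '.' pass, move right to (0,6)
Step 7: at (0,6) — EXIT via right edge, pos 0

Answer: exits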